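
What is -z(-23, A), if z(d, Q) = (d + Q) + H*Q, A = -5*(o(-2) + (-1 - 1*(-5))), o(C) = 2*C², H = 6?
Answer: 443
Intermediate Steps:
A = -60 (A = -5*(2*(-2)² + (-1 - 1*(-5))) = -5*(2*4 + (-1 + 5)) = -5*(8 + 4) = -5*12 = -60)
z(d, Q) = d + 7*Q (z(d, Q) = (d + Q) + 6*Q = (Q + d) + 6*Q = d + 7*Q)
-z(-23, A) = -(-23 + 7*(-60)) = -(-23 - 420) = -1*(-443) = 443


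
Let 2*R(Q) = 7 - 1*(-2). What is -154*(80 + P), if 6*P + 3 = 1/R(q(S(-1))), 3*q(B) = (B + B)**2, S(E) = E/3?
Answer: -330715/27 ≈ -12249.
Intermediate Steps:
S(E) = E/3 (S(E) = E*(1/3) = E/3)
q(B) = 4*B**2/3 (q(B) = (B + B)**2/3 = (2*B)**2/3 = (4*B**2)/3 = 4*B**2/3)
R(Q) = 9/2 (R(Q) = (7 - 1*(-2))/2 = (7 + 2)/2 = (1/2)*9 = 9/2)
P = -25/54 (P = -1/2 + 1/(6*(9/2)) = -1/2 + (1/6)*(2/9) = -1/2 + 1/27 = -25/54 ≈ -0.46296)
-154*(80 + P) = -154*(80 - 25/54) = -154*4295/54 = -330715/27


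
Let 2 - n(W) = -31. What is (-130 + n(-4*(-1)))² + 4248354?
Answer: 4257763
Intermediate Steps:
n(W) = 33 (n(W) = 2 - 1*(-31) = 2 + 31 = 33)
(-130 + n(-4*(-1)))² + 4248354 = (-130 + 33)² + 4248354 = (-97)² + 4248354 = 9409 + 4248354 = 4257763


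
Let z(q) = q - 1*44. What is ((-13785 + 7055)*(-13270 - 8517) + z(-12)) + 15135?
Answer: 146641589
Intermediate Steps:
z(q) = -44 + q (z(q) = q - 44 = -44 + q)
((-13785 + 7055)*(-13270 - 8517) + z(-12)) + 15135 = ((-13785 + 7055)*(-13270 - 8517) + (-44 - 12)) + 15135 = (-6730*(-21787) - 56) + 15135 = (146626510 - 56) + 15135 = 146626454 + 15135 = 146641589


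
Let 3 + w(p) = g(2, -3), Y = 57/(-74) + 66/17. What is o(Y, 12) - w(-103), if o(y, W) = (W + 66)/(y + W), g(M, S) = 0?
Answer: 51719/6337 ≈ 8.1614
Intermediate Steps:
Y = 3915/1258 (Y = 57*(-1/74) + 66*(1/17) = -57/74 + 66/17 = 3915/1258 ≈ 3.1121)
w(p) = -3 (w(p) = -3 + 0 = -3)
o(y, W) = (66 + W)/(W + y)
o(Y, 12) - w(-103) = (66 + 12)/(12 + 3915/1258) - 1*(-3) = 78/(19011/1258) + 3 = (1258/19011)*78 + 3 = 32708/6337 + 3 = 51719/6337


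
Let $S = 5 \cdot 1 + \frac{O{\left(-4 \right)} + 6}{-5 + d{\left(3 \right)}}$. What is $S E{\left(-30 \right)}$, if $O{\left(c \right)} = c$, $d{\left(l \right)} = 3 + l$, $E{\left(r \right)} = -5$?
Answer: $-35$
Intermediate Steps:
$S = 7$ ($S = 5 \cdot 1 + \frac{-4 + 6}{-5 + \left(3 + 3\right)} = 5 + \frac{2}{-5 + 6} = 5 + \frac{2}{1} = 5 + 2 \cdot 1 = 5 + 2 = 7$)
$S E{\left(-30 \right)} = 7 \left(-5\right) = -35$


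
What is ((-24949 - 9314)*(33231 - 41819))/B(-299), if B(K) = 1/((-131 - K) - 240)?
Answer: -21186046368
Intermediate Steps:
B(K) = 1/(-371 - K)
((-24949 - 9314)*(33231 - 41819))/B(-299) = ((-24949 - 9314)*(33231 - 41819))/((-1/(371 - 299))) = (-34263*(-8588))/((-1/72)) = 294250644/((-1*1/72)) = 294250644/(-1/72) = 294250644*(-72) = -21186046368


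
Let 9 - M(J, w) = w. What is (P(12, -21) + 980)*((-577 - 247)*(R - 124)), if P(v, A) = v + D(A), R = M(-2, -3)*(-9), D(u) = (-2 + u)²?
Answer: 290766528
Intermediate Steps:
M(J, w) = 9 - w
R = -108 (R = (9 - 1*(-3))*(-9) = (9 + 3)*(-9) = 12*(-9) = -108)
P(v, A) = v + (-2 + A)²
(P(12, -21) + 980)*((-577 - 247)*(R - 124)) = ((12 + (-2 - 21)²) + 980)*((-577 - 247)*(-108 - 124)) = ((12 + (-23)²) + 980)*(-824*(-232)) = ((12 + 529) + 980)*191168 = (541 + 980)*191168 = 1521*191168 = 290766528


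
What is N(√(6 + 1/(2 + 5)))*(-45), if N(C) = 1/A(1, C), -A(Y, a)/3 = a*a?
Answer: 105/43 ≈ 2.4419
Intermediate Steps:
A(Y, a) = -3*a² (A(Y, a) = -3*a*a = -3*a²)
N(C) = -1/(3*C²) (N(C) = 1/(-3*C²) = -1/(3*C²))
N(√(6 + 1/(2 + 5)))*(-45) = -1/(3*(6 + 1/(2 + 5)))*(-45) = -1/(3*(6 + 1/7))*(-45) = -1/(3*(6 + ⅐))*(-45) = -1/(3*(√(43/7))²)*(-45) = -1/(3*(√301/7)²)*(-45) = -⅓*7/43*(-45) = -7/129*(-45) = 105/43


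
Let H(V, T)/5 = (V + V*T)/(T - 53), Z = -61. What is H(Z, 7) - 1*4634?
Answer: -105362/23 ≈ -4581.0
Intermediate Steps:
H(V, T) = 5*(V + T*V)/(-53 + T) (H(V, T) = 5*((V + V*T)/(T - 53)) = 5*((V + T*V)/(-53 + T)) = 5*(V + T*V)/(-53 + T))
H(Z, 7) - 1*4634 = 5*(-61)*(1 + 7)/(-53 + 7) - 1*4634 = 5*(-61)*8/(-46) - 4634 = 5*(-61)*(-1/46)*8 - 4634 = 1220/23 - 4634 = -105362/23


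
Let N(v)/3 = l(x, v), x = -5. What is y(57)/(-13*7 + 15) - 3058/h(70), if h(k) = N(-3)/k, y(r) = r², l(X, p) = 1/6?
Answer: -1712651/4 ≈ -4.2816e+5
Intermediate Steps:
l(X, p) = ⅙
N(v) = ½ (N(v) = 3*(⅙) = ½)
h(k) = 1/(2*k)
y(57)/(-13*7 + 15) - 3058/h(70) = 57²/(-13*7 + 15) - 3058/((½)/70) = 3249/(-91 + 15) - 3058/((½)*(1/70)) = 3249/(-76) - 3058/1/140 = 3249*(-1/76) - 3058*140 = -171/4 - 428120 = -1712651/4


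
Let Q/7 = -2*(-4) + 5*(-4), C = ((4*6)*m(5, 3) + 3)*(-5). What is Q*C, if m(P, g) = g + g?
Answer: 61740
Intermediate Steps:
m(P, g) = 2*g
C = -735 (C = ((4*6)*(2*3) + 3)*(-5) = (24*6 + 3)*(-5) = (144 + 3)*(-5) = 147*(-5) = -735)
Q = -84 (Q = 7*(-2*(-4) + 5*(-4)) = 7*(8 - 20) = 7*(-12) = -84)
Q*C = -84*(-735) = 61740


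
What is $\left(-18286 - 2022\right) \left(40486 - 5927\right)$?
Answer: $-701824172$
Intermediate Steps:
$\left(-18286 - 2022\right) \left(40486 - 5927\right) = \left(-18286 - 2022\right) 34559 = \left(-20308\right) 34559 = -701824172$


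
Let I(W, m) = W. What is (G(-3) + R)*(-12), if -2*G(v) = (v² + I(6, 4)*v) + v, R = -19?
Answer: 156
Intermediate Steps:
G(v) = -7*v/2 - v²/2 (G(v) = -((v² + 6*v) + v)/2 = -(v² + 7*v)/2 = -7*v/2 - v²/2)
(G(-3) + R)*(-12) = (-½*(-3)*(7 - 3) - 19)*(-12) = (-½*(-3)*4 - 19)*(-12) = (6 - 19)*(-12) = -13*(-12) = 156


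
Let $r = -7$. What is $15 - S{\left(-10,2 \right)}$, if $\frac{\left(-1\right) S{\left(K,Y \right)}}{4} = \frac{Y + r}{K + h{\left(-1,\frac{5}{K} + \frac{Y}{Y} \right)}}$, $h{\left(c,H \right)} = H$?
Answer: $\frac{325}{19} \approx 17.105$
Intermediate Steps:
$S{\left(K,Y \right)} = - \frac{4 \left(-7 + Y\right)}{1 + K + \frac{5}{K}}$ ($S{\left(K,Y \right)} = - 4 \frac{Y - 7}{K + \left(\frac{5}{K} + \frac{Y}{Y}\right)} = - 4 \frac{-7 + Y}{K + \left(\frac{5}{K} + 1\right)} = - 4 \frac{-7 + Y}{K + \left(1 + \frac{5}{K}\right)} = - 4 \frac{-7 + Y}{1 + K + \frac{5}{K}} = - \frac{4 \left(-7 + Y\right)}{1 + K + \frac{5}{K}}$)
$15 - S{\left(-10,2 \right)} = 15 - 4 \left(-10\right) \frac{1}{5 - 10 + \left(-10\right)^{2}} \left(7 - 2\right) = 15 - 4 \left(-10\right) \frac{1}{5 - 10 + 100} \left(7 - 2\right) = 15 - 4 \left(-10\right) \frac{1}{95} \cdot 5 = 15 - - \frac{40}{19} = 15 + \frac{40}{19} = \frac{325}{19}$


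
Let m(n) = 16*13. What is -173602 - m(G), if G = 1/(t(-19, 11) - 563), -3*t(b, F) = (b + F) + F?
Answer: -173810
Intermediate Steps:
t(b, F) = -2*F/3 - b/3 (t(b, F) = -((b + F) + F)/3 = -((F + b) + F)/3 = -(b + 2*F)/3 = -2*F/3 - b/3)
G = -1/564 (G = 1/((-2/3*11 - 1/3*(-19)) - 563) = 1/((-22/3 + 19/3) - 563) = 1/(-1 - 563) = 1/(-564) = -1/564 ≈ -0.0017731)
m(n) = 208
-173602 - m(G) = -173602 - 1*208 = -173602 - 208 = -173810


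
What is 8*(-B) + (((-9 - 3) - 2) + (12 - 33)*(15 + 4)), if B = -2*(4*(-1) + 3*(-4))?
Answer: -669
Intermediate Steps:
B = 32 (B = -2*(-4 - 12) = -2*(-16) = 32)
8*(-B) + (((-9 - 3) - 2) + (12 - 33)*(15 + 4)) = 8*(-1*32) + (((-9 - 3) - 2) + (12 - 33)*(15 + 4)) = 8*(-32) + ((-12 - 2) - 21*19) = -256 + (-14 - 399) = -256 - 413 = -669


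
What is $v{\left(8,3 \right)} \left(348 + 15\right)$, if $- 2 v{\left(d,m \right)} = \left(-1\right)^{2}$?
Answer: $- \frac{363}{2} \approx -181.5$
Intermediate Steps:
$v{\left(d,m \right)} = - \frac{1}{2}$ ($v{\left(d,m \right)} = - \frac{\left(-1\right)^{2}}{2} = \left(- \frac{1}{2}\right) 1 = - \frac{1}{2}$)
$v{\left(8,3 \right)} \left(348 + 15\right) = - \frac{348 + 15}{2} = \left(- \frac{1}{2}\right) 363 = - \frac{363}{2}$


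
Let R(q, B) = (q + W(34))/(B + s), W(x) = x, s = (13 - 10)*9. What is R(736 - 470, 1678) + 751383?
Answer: 256221663/341 ≈ 7.5138e+5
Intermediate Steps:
s = 27 (s = 3*9 = 27)
R(q, B) = (34 + q)/(27 + B) (R(q, B) = (q + 34)/(B + 27) = (34 + q)/(27 + B))
R(736 - 470, 1678) + 751383 = (34 + (736 - 470))/(27 + 1678) + 751383 = (34 + 266)/1705 + 751383 = (1/1705)*300 + 751383 = 60/341 + 751383 = 256221663/341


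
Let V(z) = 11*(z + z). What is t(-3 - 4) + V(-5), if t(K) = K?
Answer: -117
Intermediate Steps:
V(z) = 22*z (V(z) = 11*(2*z) = 22*z)
t(-3 - 4) + V(-5) = (-3 - 4) + 22*(-5) = -7 - 110 = -117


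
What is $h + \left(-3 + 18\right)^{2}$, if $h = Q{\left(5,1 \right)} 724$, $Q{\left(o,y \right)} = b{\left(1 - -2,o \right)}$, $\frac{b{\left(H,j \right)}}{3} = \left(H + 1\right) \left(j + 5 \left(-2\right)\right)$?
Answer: $-43215$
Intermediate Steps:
$b{\left(H,j \right)} = 3 \left(1 + H\right) \left(-10 + j\right)$ ($b{\left(H,j \right)} = 3 \left(H + 1\right) \left(j + 5 \left(-2\right)\right) = 3 \left(1 + H\right) \left(j - 10\right) = 3 \left(1 + H\right) \left(-10 + j\right)$)
$Q{\left(o,y \right)} = -120 + 12 o$ ($Q{\left(o,y \right)} = -30 - 30 \left(1 - -2\right) + 3 o + 3 \left(1 - -2\right) o = -30 - 30 \left(1 + 2\right) + 3 o + 3 \left(1 + 2\right) o = -30 - 90 + 3 o + 3 \cdot 3 o = -30 - 90 + 3 o + 9 o = -120 + 12 o$)
$h = -43440$ ($h = \left(-120 + 12 \cdot 5\right) 724 = \left(-120 + 60\right) 724 = \left(-60\right) 724 = -43440$)
$h + \left(-3 + 18\right)^{2} = -43440 + \left(-3 + 18\right)^{2} = -43440 + 15^{2} = -43440 + 225 = -43215$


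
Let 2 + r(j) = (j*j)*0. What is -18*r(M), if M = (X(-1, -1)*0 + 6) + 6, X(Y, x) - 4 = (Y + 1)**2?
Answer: 36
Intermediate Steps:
X(Y, x) = 4 + (1 + Y)**2 (X(Y, x) = 4 + (Y + 1)**2 = 4 + (1 + Y)**2)
M = 12 (M = ((4 + (1 - 1)**2)*0 + 6) + 6 = ((4 + 0**2)*0 + 6) + 6 = ((4 + 0)*0 + 6) + 6 = (4*0 + 6) + 6 = (0 + 6) + 6 = 6 + 6 = 12)
r(j) = -2 (r(j) = -2 + (j*j)*0 = -2 + j**2*0 = -2 + 0 = -2)
-18*r(M) = -18*(-2) = 36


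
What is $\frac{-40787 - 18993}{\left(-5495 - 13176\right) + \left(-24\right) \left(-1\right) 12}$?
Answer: $\frac{59780}{18383} \approx 3.2519$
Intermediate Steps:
$\frac{-40787 - 18993}{\left(-5495 - 13176\right) + \left(-24\right) \left(-1\right) 12} = - \frac{59780}{\left(-5495 - 13176\right) + 24 \cdot 12} = - \frac{59780}{-18671 + 288} = - \frac{59780}{-18383} = \left(-59780\right) \left(- \frac{1}{18383}\right) = \frac{59780}{18383}$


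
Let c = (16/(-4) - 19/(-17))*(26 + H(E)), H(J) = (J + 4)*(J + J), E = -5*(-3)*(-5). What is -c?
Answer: 30772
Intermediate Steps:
E = -75 (E = 15*(-5) = -75)
H(J) = 2*J*(4 + J) (H(J) = (4 + J)*(2*J) = 2*J*(4 + J))
c = -30772 (c = (16/(-4) - 19/(-17))*(26 + 2*(-75)*(4 - 75)) = (16*(-¼) - 19*(-1/17))*(26 + 2*(-75)*(-71)) = (-4 + 19/17)*(26 + 10650) = -49/17*10676 = -30772)
-c = -1*(-30772) = 30772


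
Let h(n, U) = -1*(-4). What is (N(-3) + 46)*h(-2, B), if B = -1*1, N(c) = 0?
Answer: 184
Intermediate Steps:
B = -1
h(n, U) = 4
(N(-3) + 46)*h(-2, B) = (0 + 46)*4 = 46*4 = 184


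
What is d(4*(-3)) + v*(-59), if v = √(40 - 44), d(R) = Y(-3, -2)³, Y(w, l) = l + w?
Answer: -125 - 118*I ≈ -125.0 - 118.0*I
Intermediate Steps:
d(R) = -125 (d(R) = (-2 - 3)³ = (-5)³ = -125)
v = 2*I (v = √(-4) = 2*I ≈ 2.0*I)
d(4*(-3)) + v*(-59) = -125 + (2*I)*(-59) = -125 - 118*I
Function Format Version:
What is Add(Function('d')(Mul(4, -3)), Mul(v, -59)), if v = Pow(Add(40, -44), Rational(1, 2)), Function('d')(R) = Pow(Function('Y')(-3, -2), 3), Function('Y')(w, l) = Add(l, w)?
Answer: Add(-125, Mul(-118, I)) ≈ Add(-125.00, Mul(-118.00, I))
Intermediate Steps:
Function('d')(R) = -125 (Function('d')(R) = Pow(Add(-2, -3), 3) = Pow(-5, 3) = -125)
v = Mul(2, I) (v = Pow(-4, Rational(1, 2)) = Mul(2, I) ≈ Mul(2.0000, I))
Add(Function('d')(Mul(4, -3)), Mul(v, -59)) = Add(-125, Mul(Mul(2, I), -59)) = Add(-125, Mul(-118, I))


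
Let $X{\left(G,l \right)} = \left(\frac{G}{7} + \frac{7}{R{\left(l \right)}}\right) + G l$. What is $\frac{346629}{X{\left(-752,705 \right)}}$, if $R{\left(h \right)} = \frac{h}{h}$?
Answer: $- \frac{2426403}{3711823} \approx -0.6537$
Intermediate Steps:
$R{\left(h \right)} = 1$
$X{\left(G,l \right)} = 7 + \frac{G}{7} + G l$ ($X{\left(G,l \right)} = \left(\frac{G}{7} + \frac{7}{1}\right) + G l = \left(G \frac{1}{7} + 7 \cdot 1\right) + G l = \left(\frac{G}{7} + 7\right) + G l = \left(7 + \frac{G}{7}\right) + G l = 7 + \frac{G}{7} + G l$)
$\frac{346629}{X{\left(-752,705 \right)}} = \frac{346629}{7 + \frac{1}{7} \left(-752\right) - 530160} = \frac{346629}{7 - \frac{752}{7} - 530160} = \frac{346629}{- \frac{3711823}{7}} = 346629 \left(- \frac{7}{3711823}\right) = - \frac{2426403}{3711823}$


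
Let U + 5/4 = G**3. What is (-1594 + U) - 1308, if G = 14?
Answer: -637/4 ≈ -159.25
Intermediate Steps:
U = 10971/4 (U = -5/4 + 14**3 = -5/4 + 2744 = 10971/4 ≈ 2742.8)
(-1594 + U) - 1308 = (-1594 + 10971/4) - 1308 = 4595/4 - 1308 = -637/4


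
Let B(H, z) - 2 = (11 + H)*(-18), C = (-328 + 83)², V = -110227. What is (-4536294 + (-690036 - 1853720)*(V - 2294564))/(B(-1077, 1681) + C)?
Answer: 2039065666234/26405 ≈ 7.7223e+7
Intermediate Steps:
C = 60025 (C = (-245)² = 60025)
B(H, z) = -196 - 18*H (B(H, z) = 2 + (11 + H)*(-18) = 2 + (-198 - 18*H) = -196 - 18*H)
(-4536294 + (-690036 - 1853720)*(V - 2294564))/(B(-1077, 1681) + C) = (-4536294 + (-690036 - 1853720)*(-110227 - 2294564))/((-196 - 18*(-1077)) + 60025) = (-4536294 - 2543756*(-2404791))/((-196 + 19386) + 60025) = (-4536294 + 6117201534996)/(19190 + 60025) = 6117196998702/79215 = 6117196998702*(1/79215) = 2039065666234/26405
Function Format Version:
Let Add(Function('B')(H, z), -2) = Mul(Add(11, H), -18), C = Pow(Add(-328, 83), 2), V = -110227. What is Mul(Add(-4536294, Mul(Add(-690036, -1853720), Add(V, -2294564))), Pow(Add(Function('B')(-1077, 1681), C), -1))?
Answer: Rational(2039065666234, 26405) ≈ 7.7223e+7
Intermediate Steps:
C = 60025 (C = Pow(-245, 2) = 60025)
Function('B')(H, z) = Add(-196, Mul(-18, H)) (Function('B')(H, z) = Add(2, Mul(Add(11, H), -18)) = Add(2, Add(-198, Mul(-18, H))) = Add(-196, Mul(-18, H)))
Mul(Add(-4536294, Mul(Add(-690036, -1853720), Add(V, -2294564))), Pow(Add(Function('B')(-1077, 1681), C), -1)) = Mul(Add(-4536294, Mul(Add(-690036, -1853720), Add(-110227, -2294564))), Pow(Add(Add(-196, Mul(-18, -1077)), 60025), -1)) = Mul(Add(-4536294, Mul(-2543756, -2404791)), Pow(Add(Add(-196, 19386), 60025), -1)) = Mul(Add(-4536294, 6117201534996), Pow(Add(19190, 60025), -1)) = Mul(6117196998702, Pow(79215, -1)) = Mul(6117196998702, Rational(1, 79215)) = Rational(2039065666234, 26405)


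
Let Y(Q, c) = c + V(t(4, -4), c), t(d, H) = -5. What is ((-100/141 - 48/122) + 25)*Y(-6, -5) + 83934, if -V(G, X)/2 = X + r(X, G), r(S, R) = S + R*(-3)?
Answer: 239611073/2867 ≈ 83576.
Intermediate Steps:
r(S, R) = S - 3*R
V(G, X) = -4*X + 6*G (V(G, X) = -2*(X + (X - 3*G)) = -2*(-3*G + 2*X) = -4*X + 6*G)
Y(Q, c) = -30 - 3*c (Y(Q, c) = c + (-4*c + 6*(-5)) = c + (-4*c - 30) = c + (-30 - 4*c) = -30 - 3*c)
((-100/141 - 48/122) + 25)*Y(-6, -5) + 83934 = ((-100/141 - 48/122) + 25)*(-30 - 3*(-5)) + 83934 = ((-100*1/141 - 48*1/122) + 25)*(-30 + 15) + 83934 = ((-100/141 - 24/61) + 25)*(-15) + 83934 = (-9484/8601 + 25)*(-15) + 83934 = (205541/8601)*(-15) + 83934 = -1027705/2867 + 83934 = 239611073/2867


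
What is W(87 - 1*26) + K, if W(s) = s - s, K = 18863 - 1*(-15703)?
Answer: 34566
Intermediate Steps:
K = 34566 (K = 18863 + 15703 = 34566)
W(s) = 0
W(87 - 1*26) + K = 0 + 34566 = 34566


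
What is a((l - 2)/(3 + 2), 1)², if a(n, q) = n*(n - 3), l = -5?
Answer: 23716/625 ≈ 37.946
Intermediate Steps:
a(n, q) = n*(-3 + n)
a((l - 2)/(3 + 2), 1)² = (((-5 - 2)/(3 + 2))*(-3 + (-5 - 2)/(3 + 2)))² = ((-7/5)*(-3 - 7/5))² = ((-7*⅕)*(-3 - 7*⅕))² = (-7*(-3 - 7/5)/5)² = (-7/5*(-22/5))² = (154/25)² = 23716/625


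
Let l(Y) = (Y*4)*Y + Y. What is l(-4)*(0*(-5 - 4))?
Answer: 0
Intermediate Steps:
l(Y) = Y + 4*Y**2 (l(Y) = (4*Y)*Y + Y = 4*Y**2 + Y = Y + 4*Y**2)
l(-4)*(0*(-5 - 4)) = (-4*(1 + 4*(-4)))*(0*(-5 - 4)) = (-4*(1 - 16))*(0*(-9)) = -4*(-15)*0 = 60*0 = 0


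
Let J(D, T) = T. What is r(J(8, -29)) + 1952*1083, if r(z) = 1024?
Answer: 2115040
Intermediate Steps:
r(J(8, -29)) + 1952*1083 = 1024 + 1952*1083 = 1024 + 2114016 = 2115040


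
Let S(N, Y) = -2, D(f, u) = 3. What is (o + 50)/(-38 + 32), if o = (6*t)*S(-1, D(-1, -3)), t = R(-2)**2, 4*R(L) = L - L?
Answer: -25/3 ≈ -8.3333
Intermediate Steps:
R(L) = 0 (R(L) = (L - L)/4 = (1/4)*0 = 0)
t = 0 (t = 0**2 = 0)
o = 0 (o = (6*0)*(-2) = 0*(-2) = 0)
(o + 50)/(-38 + 32) = (0 + 50)/(-38 + 32) = 50/(-6) = -1/6*50 = -25/3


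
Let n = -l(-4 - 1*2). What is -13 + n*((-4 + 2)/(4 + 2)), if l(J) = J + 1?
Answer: -44/3 ≈ -14.667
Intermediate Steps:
l(J) = 1 + J
n = 5 (n = -(1 + (-4 - 1*2)) = -(1 + (-4 - 2)) = -(1 - 6) = -1*(-5) = 5)
-13 + n*((-4 + 2)/(4 + 2)) = -13 + 5*((-4 + 2)/(4 + 2)) = -13 + 5*(-2/6) = -13 + 5*(-2*⅙) = -13 + 5*(-⅓) = -13 - 5/3 = -44/3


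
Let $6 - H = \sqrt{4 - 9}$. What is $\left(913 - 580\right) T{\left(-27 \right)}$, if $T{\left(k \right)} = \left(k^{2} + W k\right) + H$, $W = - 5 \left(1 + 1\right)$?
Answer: $334665 - 333 i \sqrt{5} \approx 3.3467 \cdot 10^{5} - 744.61 i$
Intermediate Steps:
$W = -10$ ($W = \left(-5\right) 2 = -10$)
$H = 6 - i \sqrt{5}$ ($H = 6 - \sqrt{4 - 9} = 6 - \sqrt{-5} = 6 - i \sqrt{5} \approx 6.0 - 2.2361 i$)
$T{\left(k \right)} = 6 + k^{2} - 10 k - i \sqrt{5}$ ($T{\left(k \right)} = \left(k^{2} - 10 k\right) + \left(6 - i \sqrt{5}\right) = 6 + k^{2} - 10 k - i \sqrt{5}$)
$\left(913 - 580\right) T{\left(-27 \right)} = \left(913 - 580\right) \left(6 + \left(-27\right)^{2} - -270 - i \sqrt{5}\right) = 333 \left(6 + 729 + 270 - i \sqrt{5}\right) = 333 \left(1005 - i \sqrt{5}\right) = 334665 - 333 i \sqrt{5}$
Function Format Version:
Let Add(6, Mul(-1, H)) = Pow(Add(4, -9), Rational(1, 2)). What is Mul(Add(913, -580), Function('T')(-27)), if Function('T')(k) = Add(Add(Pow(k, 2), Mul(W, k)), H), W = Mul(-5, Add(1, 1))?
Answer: Add(334665, Mul(-333, I, Pow(5, Rational(1, 2)))) ≈ Add(3.3467e+5, Mul(-744.61, I))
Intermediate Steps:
W = -10 (W = Mul(-5, 2) = -10)
H = Add(6, Mul(-1, I, Pow(5, Rational(1, 2)))) (H = Add(6, Mul(-1, Pow(Add(4, -9), Rational(1, 2)))) = Add(6, Mul(-1, Pow(-5, Rational(1, 2)))) = Add(6, Mul(-1, Mul(I, Pow(5, Rational(1, 2))))) = Add(6, Mul(-1, I, Pow(5, Rational(1, 2)))) ≈ Add(6.0000, Mul(-2.2361, I)))
Function('T')(k) = Add(6, Pow(k, 2), Mul(-10, k), Mul(-1, I, Pow(5, Rational(1, 2)))) (Function('T')(k) = Add(Add(Pow(k, 2), Mul(-10, k)), Add(6, Mul(-1, I, Pow(5, Rational(1, 2))))) = Add(6, Pow(k, 2), Mul(-10, k), Mul(-1, I, Pow(5, Rational(1, 2)))))
Mul(Add(913, -580), Function('T')(-27)) = Mul(Add(913, -580), Add(6, Pow(-27, 2), Mul(-10, -27), Mul(-1, I, Pow(5, Rational(1, 2))))) = Mul(333, Add(6, 729, 270, Mul(-1, I, Pow(5, Rational(1, 2))))) = Mul(333, Add(1005, Mul(-1, I, Pow(5, Rational(1, 2))))) = Add(334665, Mul(-333, I, Pow(5, Rational(1, 2))))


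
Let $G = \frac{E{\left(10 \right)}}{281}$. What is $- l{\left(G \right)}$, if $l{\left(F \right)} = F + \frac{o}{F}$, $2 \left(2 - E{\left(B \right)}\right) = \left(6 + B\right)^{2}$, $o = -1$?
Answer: $- \frac{63085}{35406} \approx -1.7818$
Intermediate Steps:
$E{\left(B \right)} = 2 - \frac{\left(6 + B\right)^{2}}{2}$
$G = - \frac{126}{281}$ ($G = \frac{2 - \frac{\left(6 + 10\right)^{2}}{2}}{281} = \left(2 - \frac{16^{2}}{2}\right) \frac{1}{281} = \left(2 - 128\right) \frac{1}{281} = \left(-126\right) \frac{1}{281} = - \frac{126}{281} \approx -0.4484$)
$l{\left(F \right)} = F - \frac{1}{F}$
$- l{\left(G \right)} = - (- \frac{126}{281} - \frac{1}{- \frac{126}{281}}) = - (- \frac{126}{281} - - \frac{281}{126}) = - (- \frac{126}{281} + \frac{281}{126}) = \left(-1\right) \frac{63085}{35406} = - \frac{63085}{35406}$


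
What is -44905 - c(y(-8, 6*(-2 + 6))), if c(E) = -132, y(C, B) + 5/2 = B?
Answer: -44773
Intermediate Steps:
y(C, B) = -5/2 + B
-44905 - c(y(-8, 6*(-2 + 6))) = -44905 - 1*(-132) = -44905 + 132 = -44773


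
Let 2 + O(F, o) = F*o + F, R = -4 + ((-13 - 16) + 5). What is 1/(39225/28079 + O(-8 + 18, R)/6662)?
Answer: 93531149/126839731 ≈ 0.73740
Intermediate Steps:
R = -28 (R = -4 + (-29 + 5) = -4 - 24 = -28)
O(F, o) = -2 + F + F*o (O(F, o) = -2 + (F*o + F) = -2 + (F + F*o) = -2 + F + F*o)
1/(39225/28079 + O(-8 + 18, R)/6662) = 1/(39225/28079 + (-2 + (-8 + 18) + (-8 + 18)*(-28))/6662) = 1/(39225*(1/28079) + (-2 + 10 + 10*(-28))*(1/6662)) = 1/(39225/28079 + (-2 + 10 - 280)*(1/6662)) = 1/(39225/28079 - 272*1/6662) = 1/(39225/28079 - 136/3331) = 1/(126839731/93531149) = 93531149/126839731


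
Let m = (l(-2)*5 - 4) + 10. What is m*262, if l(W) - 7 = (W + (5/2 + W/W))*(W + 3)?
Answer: 12707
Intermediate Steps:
l(W) = 7 + (3 + W)*(7/2 + W) (l(W) = 7 + (W + (5/2 + W/W))*(W + 3) = 7 + (W + (5*(1/2) + 1))*(3 + W) = 7 + (W + (5/2 + 1))*(3 + W) = 7 + (W + 7/2)*(3 + W) = 7 + (7/2 + W)*(3 + W) = 7 + (3 + W)*(7/2 + W))
m = 97/2 (m = ((35/2 + (-2)**2 + (13/2)*(-2))*5 - 4) + 10 = ((35/2 + 4 - 13)*5 - 4) + 10 = ((17/2)*5 - 4) + 10 = (85/2 - 4) + 10 = 77/2 + 10 = 97/2 ≈ 48.500)
m*262 = (97/2)*262 = 12707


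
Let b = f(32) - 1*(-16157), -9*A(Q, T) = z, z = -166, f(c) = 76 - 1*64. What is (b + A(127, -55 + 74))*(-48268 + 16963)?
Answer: -1520243845/3 ≈ -5.0675e+8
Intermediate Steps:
f(c) = 12 (f(c) = 76 - 64 = 12)
A(Q, T) = 166/9 (A(Q, T) = -1/9*(-166) = 166/9)
b = 16169 (b = 12 - 1*(-16157) = 12 + 16157 = 16169)
(b + A(127, -55 + 74))*(-48268 + 16963) = (16169 + 166/9)*(-48268 + 16963) = (145687/9)*(-31305) = -1520243845/3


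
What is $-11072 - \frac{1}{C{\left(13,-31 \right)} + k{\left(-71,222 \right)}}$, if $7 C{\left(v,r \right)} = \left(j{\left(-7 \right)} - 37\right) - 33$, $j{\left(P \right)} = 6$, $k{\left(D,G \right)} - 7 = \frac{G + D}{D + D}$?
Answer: $- \frac{35285470}{3187} \approx -11072.0$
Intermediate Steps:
$k{\left(D,G \right)} = 7 + \frac{D + G}{2 D}$ ($k{\left(D,G \right)} = 7 + \frac{G + D}{D + D} = 7 + \frac{D + G}{2 D}$)
$C{\left(v,r \right)} = - \frac{64}{7}$ ($C{\left(v,r \right)} = \frac{\left(6 - 37\right) - 33}{7} = \frac{-31 - 33}{7} = \frac{1}{7} \left(-64\right) = - \frac{64}{7}$)
$-11072 - \frac{1}{C{\left(13,-31 \right)} + k{\left(-71,222 \right)}} = -11072 - \frac{1}{- \frac{64}{7} + \frac{222 + 15 \left(-71\right)}{2 \left(-71\right)}} = -11072 - \frac{1}{- \frac{64}{7} + \frac{1}{2} \left(- \frac{1}{71}\right) \left(222 - 1065\right)} = -11072 - \frac{1}{- \frac{64}{7} + \frac{1}{2} \left(- \frac{1}{71}\right) \left(-843\right)} = -11072 - \frac{1}{- \frac{64}{7} + \frac{843}{142}} = -11072 - \frac{1}{- \frac{3187}{994}} = -11072 - - \frac{994}{3187} = -11072 + \frac{994}{3187} = - \frac{35285470}{3187}$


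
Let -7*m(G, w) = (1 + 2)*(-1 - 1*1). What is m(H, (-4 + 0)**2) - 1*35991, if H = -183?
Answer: -251931/7 ≈ -35990.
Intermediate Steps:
m(G, w) = 6/7 (m(G, w) = -(1 + 2)*(-1 - 1*1)/7 = -3*(-1 - 1)/7 = -3*(-2)/7 = -1/7*(-6) = 6/7)
m(H, (-4 + 0)**2) - 1*35991 = 6/7 - 1*35991 = 6/7 - 35991 = -251931/7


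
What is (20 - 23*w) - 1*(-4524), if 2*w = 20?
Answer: 4314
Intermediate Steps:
w = 10 (w = (1/2)*20 = 10)
(20 - 23*w) - 1*(-4524) = (20 - 23*10) - 1*(-4524) = (20 - 230) + 4524 = -210 + 4524 = 4314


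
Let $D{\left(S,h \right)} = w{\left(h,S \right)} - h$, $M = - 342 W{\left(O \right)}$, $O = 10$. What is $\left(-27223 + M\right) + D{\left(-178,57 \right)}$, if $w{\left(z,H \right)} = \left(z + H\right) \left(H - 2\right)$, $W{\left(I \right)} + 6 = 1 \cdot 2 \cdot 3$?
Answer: $-5500$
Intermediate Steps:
$W{\left(I \right)} = 0$ ($W{\left(I \right)} = -6 + 1 \cdot 2 \cdot 3 = -6 + 2 \cdot 3 = -6 + 6 = 0$)
$w{\left(z,H \right)} = \left(-2 + H\right) \left(H + z\right)$ ($w{\left(z,H \right)} = \left(H + z\right) \left(-2 + H\right) = \left(-2 + H\right) \left(H + z\right)$)
$M = 0$ ($M = \left(-342\right) 0 = 0$)
$D{\left(S,h \right)} = S^{2} - 3 h - 2 S + S h$ ($D{\left(S,h \right)} = \left(S^{2} - 2 S - 2 h + S h\right) - h = S^{2} - 3 h - 2 S + S h$)
$\left(-27223 + M\right) + D{\left(-178,57 \right)} = \left(-27223 + 0\right) - \left(9961 - 31684\right) = -27223 + \left(31684 - 171 + 356 - 10146\right) = -27223 + 21723 = -5500$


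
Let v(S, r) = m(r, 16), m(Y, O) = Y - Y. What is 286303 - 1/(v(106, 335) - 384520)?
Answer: 110089229561/384520 ≈ 2.8630e+5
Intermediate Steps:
m(Y, O) = 0
v(S, r) = 0
286303 - 1/(v(106, 335) - 384520) = 286303 - 1/(0 - 384520) = 286303 - 1/(-384520) = 286303 - 1*(-1/384520) = 286303 + 1/384520 = 110089229561/384520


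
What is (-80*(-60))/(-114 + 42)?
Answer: -200/3 ≈ -66.667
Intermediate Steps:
(-80*(-60))/(-114 + 42) = 4800/(-72) = 4800*(-1/72) = -200/3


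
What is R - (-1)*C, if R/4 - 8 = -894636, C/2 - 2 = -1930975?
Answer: -7440458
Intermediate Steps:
C = -3861946 (C = 4 + 2*(-1930975) = 4 - 3861950 = -3861946)
R = -3578512 (R = 32 + 4*(-894636) = 32 - 3578544 = -3578512)
R - (-1)*C = -3578512 - (-1)*(-3861946) = -3578512 - 1*3861946 = -3578512 - 3861946 = -7440458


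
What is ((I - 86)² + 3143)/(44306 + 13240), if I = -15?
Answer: 16/69 ≈ 0.23188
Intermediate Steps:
((I - 86)² + 3143)/(44306 + 13240) = ((-15 - 86)² + 3143)/(44306 + 13240) = ((-101)² + 3143)/57546 = (10201 + 3143)*(1/57546) = 13344*(1/57546) = 16/69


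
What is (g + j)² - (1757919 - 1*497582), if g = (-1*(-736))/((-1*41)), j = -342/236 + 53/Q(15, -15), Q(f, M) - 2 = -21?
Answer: -10645251160396083/8449654084 ≈ -1.2598e+6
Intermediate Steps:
Q(f, M) = -19 (Q(f, M) = 2 - 21 = -19)
j = -9503/2242 (j = -342/236 + 53/(-19) = -342*1/236 + 53*(-1/19) = -171/118 - 53/19 = -9503/2242 ≈ -4.2386)
g = -736/41 (g = 736/(-41) = 736*(-1/41) = -736/41 ≈ -17.951)
(g + j)² - (1757919 - 1*497582) = (-736/41 - 9503/2242)² - (1757919 - 1*497582) = (-2039735/91922)² - (1757919 - 497582) = 4160518870225/8449654084 - 1*1260337 = 4160518870225/8449654084 - 1260337 = -10645251160396083/8449654084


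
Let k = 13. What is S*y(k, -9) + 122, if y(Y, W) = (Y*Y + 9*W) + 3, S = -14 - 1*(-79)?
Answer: 6037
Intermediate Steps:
S = 65 (S = -14 + 79 = 65)
y(Y, W) = 3 + Y² + 9*W (y(Y, W) = (Y² + 9*W) + 3 = 3 + Y² + 9*W)
S*y(k, -9) + 122 = 65*(3 + 13² + 9*(-9)) + 122 = 65*(3 + 169 - 81) + 122 = 65*91 + 122 = 5915 + 122 = 6037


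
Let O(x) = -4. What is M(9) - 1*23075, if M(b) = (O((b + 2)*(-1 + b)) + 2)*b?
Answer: -23093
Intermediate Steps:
M(b) = -2*b (M(b) = (-4 + 2)*b = -2*b)
M(9) - 1*23075 = -2*9 - 1*23075 = -18 - 23075 = -23093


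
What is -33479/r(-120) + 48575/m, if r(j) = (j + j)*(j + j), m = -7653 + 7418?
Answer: -561157513/2707200 ≈ -207.28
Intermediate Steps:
m = -235
r(j) = 4*j² (r(j) = (2*j)*(2*j) = 4*j²)
-33479/r(-120) + 48575/m = -33479/(4*(-120)²) + 48575/(-235) = -33479/(4*14400) + 48575*(-1/235) = -33479/57600 - 9715/47 = -561157513/2707200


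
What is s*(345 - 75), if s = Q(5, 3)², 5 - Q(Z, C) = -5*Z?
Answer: 243000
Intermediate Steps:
Q(Z, C) = 5 + 5*Z (Q(Z, C) = 5 - (-5)*Z = 5 + 5*Z)
s = 900 (s = (5 + 5*5)² = (5 + 25)² = 30² = 900)
s*(345 - 75) = 900*(345 - 75) = 900*270 = 243000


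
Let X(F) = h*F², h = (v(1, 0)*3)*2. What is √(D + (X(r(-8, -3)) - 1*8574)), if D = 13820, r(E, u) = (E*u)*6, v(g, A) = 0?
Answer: √5246 ≈ 72.429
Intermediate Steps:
r(E, u) = 6*E*u
h = 0 (h = (0*3)*2 = 0*2 = 0)
X(F) = 0 (X(F) = 0*F² = 0)
√(D + (X(r(-8, -3)) - 1*8574)) = √(13820 + (0 - 1*8574)) = √(13820 + (0 - 8574)) = √(13820 - 8574) = √5246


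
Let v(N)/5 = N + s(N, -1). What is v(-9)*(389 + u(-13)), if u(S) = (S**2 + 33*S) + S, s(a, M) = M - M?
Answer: -5220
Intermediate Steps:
s(a, M) = 0
u(S) = S**2 + 34*S
v(N) = 5*N (v(N) = 5*(N + 0) = 5*N)
v(-9)*(389 + u(-13)) = (5*(-9))*(389 - 13*(34 - 13)) = -45*(389 - 13*21) = -45*(389 - 273) = -45*116 = -5220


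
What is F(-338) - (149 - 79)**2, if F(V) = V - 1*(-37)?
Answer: -5201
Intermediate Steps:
F(V) = 37 + V (F(V) = V + 37 = 37 + V)
F(-338) - (149 - 79)**2 = (37 - 338) - (149 - 79)**2 = -301 - 1*70**2 = -301 - 1*4900 = -301 - 4900 = -5201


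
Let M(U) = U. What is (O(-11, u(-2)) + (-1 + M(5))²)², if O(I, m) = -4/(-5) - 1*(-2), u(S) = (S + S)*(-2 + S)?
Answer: 8836/25 ≈ 353.44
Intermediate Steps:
u(S) = 2*S*(-2 + S) (u(S) = (2*S)*(-2 + S) = 2*S*(-2 + S))
O(I, m) = 14/5 (O(I, m) = -4*(-⅕) + 2 = ⅘ + 2 = 14/5)
(O(-11, u(-2)) + (-1 + M(5))²)² = (14/5 + (-1 + 5)²)² = (14/5 + 4²)² = (14/5 + 16)² = (94/5)² = 8836/25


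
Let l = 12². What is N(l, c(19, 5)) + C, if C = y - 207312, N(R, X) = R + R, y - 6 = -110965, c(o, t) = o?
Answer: -317983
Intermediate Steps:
y = -110959 (y = 6 - 110965 = -110959)
l = 144
N(R, X) = 2*R
C = -318271 (C = -110959 - 207312 = -318271)
N(l, c(19, 5)) + C = 2*144 - 318271 = 288 - 318271 = -317983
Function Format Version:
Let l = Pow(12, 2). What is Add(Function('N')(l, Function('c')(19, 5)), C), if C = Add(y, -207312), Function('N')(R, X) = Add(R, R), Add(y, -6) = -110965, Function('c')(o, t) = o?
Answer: -317983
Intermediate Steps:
y = -110959 (y = Add(6, -110965) = -110959)
l = 144
Function('N')(R, X) = Mul(2, R)
C = -318271 (C = Add(-110959, -207312) = -318271)
Add(Function('N')(l, Function('c')(19, 5)), C) = Add(Mul(2, 144), -318271) = Add(288, -318271) = -317983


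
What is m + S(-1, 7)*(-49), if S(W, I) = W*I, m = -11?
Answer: 332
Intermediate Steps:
S(W, I) = I*W
m + S(-1, 7)*(-49) = -11 + (7*(-1))*(-49) = -11 - 7*(-49) = -11 + 343 = 332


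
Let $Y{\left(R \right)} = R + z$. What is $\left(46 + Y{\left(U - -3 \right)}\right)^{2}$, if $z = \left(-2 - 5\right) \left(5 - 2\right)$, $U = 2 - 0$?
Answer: $900$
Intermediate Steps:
$U = 2$ ($U = 2 + 0 = 2$)
$z = -21$ ($z = \left(-7\right) 3 = -21$)
$Y{\left(R \right)} = -21 + R$ ($Y{\left(R \right)} = R - 21 = -21 + R$)
$\left(46 + Y{\left(U - -3 \right)}\right)^{2} = \left(46 + \left(-21 + \left(2 - -3\right)\right)\right)^{2} = \left(46 + \left(-21 + \left(2 + 3\right)\right)\right)^{2} = \left(46 + \left(-21 + 5\right)\right)^{2} = \left(46 - 16\right)^{2} = 30^{2} = 900$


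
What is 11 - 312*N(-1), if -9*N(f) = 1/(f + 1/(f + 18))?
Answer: -155/6 ≈ -25.833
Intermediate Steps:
N(f) = -1/(9*(f + 1/(18 + f))) (N(f) = -1/(9*(f + 1/(f + 18))) = -1/(9*(f + 1/(18 + f))))
11 - 312*N(-1) = 11 - 104*(-18 - 1*(-1))/(3*(1 + (-1)**2 + 18*(-1))) = 11 - 104*(-18 + 1)/(3*(1 + 1 - 18)) = 11 - 104*(-17)/(3*(-16)) = 11 - 104*(-1)*(-17)/(3*16) = 11 - 312*17/144 = 11 - 221/6 = -155/6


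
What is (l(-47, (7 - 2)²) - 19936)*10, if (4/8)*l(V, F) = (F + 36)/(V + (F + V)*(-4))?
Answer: -8172540/41 ≈ -1.9933e+5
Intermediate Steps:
l(V, F) = 2*(36 + F)/(-4*F - 3*V) (l(V, F) = 2*((F + 36)/(V + (F + V)*(-4))) = 2*((36 + F)/(V + (-4*F - 4*V))) = 2*((36 + F)/(-4*F - 3*V)) = 2*(36 + F)/(-4*F - 3*V))
(l(-47, (7 - 2)²) - 19936)*10 = (2*(-36 - (7 - 2)²)/(3*(-47) + 4*(7 - 2)²) - 19936)*10 = (2*(-36 - 1*5²)/(-141 + 4*5²) - 19936)*10 = (2*(-36 - 1*25)/(-141 + 4*25) - 19936)*10 = (2*(-36 - 25)/(-141 + 100) - 19936)*10 = (2*(-61)/(-41) - 19936)*10 = (2*(-1/41)*(-61) - 19936)*10 = (122/41 - 19936)*10 = -817254/41*10 = -8172540/41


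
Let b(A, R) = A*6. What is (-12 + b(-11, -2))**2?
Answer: 6084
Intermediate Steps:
b(A, R) = 6*A
(-12 + b(-11, -2))**2 = (-12 + 6*(-11))**2 = (-12 - 66)**2 = (-78)**2 = 6084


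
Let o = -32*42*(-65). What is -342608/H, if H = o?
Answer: -3059/780 ≈ -3.9218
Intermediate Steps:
o = 87360 (o = -1344*(-65) = 87360)
H = 87360
-342608/H = -342608/87360 = -342608*1/87360 = -3059/780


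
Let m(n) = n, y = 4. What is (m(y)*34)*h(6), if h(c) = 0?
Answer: 0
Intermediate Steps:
(m(y)*34)*h(6) = (4*34)*0 = 136*0 = 0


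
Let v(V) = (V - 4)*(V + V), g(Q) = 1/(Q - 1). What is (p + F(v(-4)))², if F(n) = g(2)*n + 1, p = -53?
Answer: 144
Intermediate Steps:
g(Q) = 1/(-1 + Q)
v(V) = 2*V*(-4 + V) (v(V) = (-4 + V)*(2*V) = 2*V*(-4 + V))
F(n) = 1 + n (F(n) = n/(-1 + 2) + 1 = n/1 + 1 = 1*n + 1 = n + 1 = 1 + n)
(p + F(v(-4)))² = (-53 + (1 + 2*(-4)*(-4 - 4)))² = (-53 + (1 + 2*(-4)*(-8)))² = (-53 + (1 + 64))² = (-53 + 65)² = 12² = 144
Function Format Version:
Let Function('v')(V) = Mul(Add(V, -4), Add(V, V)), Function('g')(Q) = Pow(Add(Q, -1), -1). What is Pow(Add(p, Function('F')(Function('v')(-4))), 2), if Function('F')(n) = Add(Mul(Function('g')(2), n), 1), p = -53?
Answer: 144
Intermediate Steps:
Function('g')(Q) = Pow(Add(-1, Q), -1)
Function('v')(V) = Mul(2, V, Add(-4, V)) (Function('v')(V) = Mul(Add(-4, V), Mul(2, V)) = Mul(2, V, Add(-4, V)))
Function('F')(n) = Add(1, n) (Function('F')(n) = Add(Mul(Pow(Add(-1, 2), -1), n), 1) = Add(Mul(Pow(1, -1), n), 1) = Add(Mul(1, n), 1) = Add(n, 1) = Add(1, n))
Pow(Add(p, Function('F')(Function('v')(-4))), 2) = Pow(Add(-53, Add(1, Mul(2, -4, Add(-4, -4)))), 2) = Pow(Add(-53, Add(1, Mul(2, -4, -8))), 2) = Pow(Add(-53, Add(1, 64)), 2) = Pow(Add(-53, 65), 2) = Pow(12, 2) = 144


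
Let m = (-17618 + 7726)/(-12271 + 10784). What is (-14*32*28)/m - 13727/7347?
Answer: -34294712375/18169131 ≈ -1887.5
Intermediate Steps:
m = 9892/1487 (m = -9892/(-1487) = -9892*(-1/1487) = 9892/1487 ≈ 6.6523)
(-14*32*28)/m - 13727/7347 = (-14*32*28)/(9892/1487) - 13727/7347 = -448*28*(1487/9892) - 13727*1/7347 = -12544*1487/9892 - 13727/7347 = -4663232/2473 - 13727/7347 = -34294712375/18169131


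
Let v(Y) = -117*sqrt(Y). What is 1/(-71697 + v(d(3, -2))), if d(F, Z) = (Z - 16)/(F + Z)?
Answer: I/(3*(-23899*I + 117*sqrt(2))) ≈ -1.3947e-5 + 9.656e-8*I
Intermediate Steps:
d(F, Z) = (-16 + Z)/(F + Z)
1/(-71697 + v(d(3, -2))) = 1/(-71697 - 117*sqrt(-16 - 2)/sqrt(3 - 2)) = 1/(-71697 - 117*sqrt(-18)) = 1/(-71697 - 117*3*I*sqrt(2)) = 1/(-71697 - 351*I*sqrt(2))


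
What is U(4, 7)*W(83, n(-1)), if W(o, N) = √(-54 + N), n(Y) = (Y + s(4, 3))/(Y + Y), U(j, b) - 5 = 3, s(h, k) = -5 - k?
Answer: 12*I*√22 ≈ 56.285*I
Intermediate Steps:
U(j, b) = 8 (U(j, b) = 5 + 3 = 8)
n(Y) = (-8 + Y)/(2*Y) (n(Y) = (Y + (-5 - 1*3))/(Y + Y) = (Y + (-5 - 3))/((2*Y)) = (Y - 8)*(1/(2*Y)) = (-8 + Y)*(1/(2*Y)) = (-8 + Y)/(2*Y))
U(4, 7)*W(83, n(-1)) = 8*√(-54 + (½)*(-8 - 1)/(-1)) = 8*√(-54 + (½)*(-1)*(-9)) = 8*√(-54 + 9/2) = 8*√(-99/2) = 8*(3*I*√22/2) = 12*I*√22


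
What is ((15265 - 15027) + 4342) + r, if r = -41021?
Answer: -36441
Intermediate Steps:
((15265 - 15027) + 4342) + r = ((15265 - 15027) + 4342) - 41021 = (238 + 4342) - 41021 = 4580 - 41021 = -36441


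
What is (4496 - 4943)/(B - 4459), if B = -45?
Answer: 447/4504 ≈ 0.099245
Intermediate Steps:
(4496 - 4943)/(B - 4459) = (4496 - 4943)/(-45 - 4459) = -447/(-4504) = -447*(-1/4504) = 447/4504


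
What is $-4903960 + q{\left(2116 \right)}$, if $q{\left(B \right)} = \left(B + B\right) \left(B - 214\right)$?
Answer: $3145304$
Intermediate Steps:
$q{\left(B \right)} = 2 B \left(-214 + B\right)$
$-4903960 + q{\left(2116 \right)} = -4903960 + 2 \cdot 2116 \left(-214 + 2116\right) = -4903960 + 2 \cdot 2116 \cdot 1902 = -4903960 + 8049264 = 3145304$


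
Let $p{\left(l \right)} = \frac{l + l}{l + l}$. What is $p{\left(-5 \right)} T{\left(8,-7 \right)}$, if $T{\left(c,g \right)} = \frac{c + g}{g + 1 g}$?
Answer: $- \frac{1}{14} \approx -0.071429$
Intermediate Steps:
$T{\left(c,g \right)} = \frac{c + g}{2 g}$ ($T{\left(c,g \right)} = \frac{c + g}{g + g} = \frac{c + g}{2 g}$)
$p{\left(l \right)} = 1$ ($p{\left(l \right)} = \frac{2 l}{2 l} = 2 l \frac{1}{2 l} = 1$)
$p{\left(-5 \right)} T{\left(8,-7 \right)} = 1 \frac{8 - 7}{2 \left(-7\right)} = 1 \cdot \frac{1}{2} \left(- \frac{1}{7}\right) 1 = 1 \left(- \frac{1}{14}\right) = - \frac{1}{14}$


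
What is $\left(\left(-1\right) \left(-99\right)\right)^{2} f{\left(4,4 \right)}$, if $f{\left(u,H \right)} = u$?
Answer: $39204$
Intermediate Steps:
$\left(\left(-1\right) \left(-99\right)\right)^{2} f{\left(4,4 \right)} = \left(\left(-1\right) \left(-99\right)\right)^{2} \cdot 4 = 99^{2} \cdot 4 = 9801 \cdot 4 = 39204$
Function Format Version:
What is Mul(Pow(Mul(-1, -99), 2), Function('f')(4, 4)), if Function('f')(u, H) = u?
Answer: 39204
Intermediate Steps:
Mul(Pow(Mul(-1, -99), 2), Function('f')(4, 4)) = Mul(Pow(Mul(-1, -99), 2), 4) = Mul(Pow(99, 2), 4) = Mul(9801, 4) = 39204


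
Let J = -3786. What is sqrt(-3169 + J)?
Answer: I*sqrt(6955) ≈ 83.397*I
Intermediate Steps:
sqrt(-3169 + J) = sqrt(-3169 - 3786) = sqrt(-6955) = I*sqrt(6955)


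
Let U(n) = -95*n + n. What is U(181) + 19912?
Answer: 2898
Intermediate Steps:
U(n) = -94*n
U(181) + 19912 = -94*181 + 19912 = -17014 + 19912 = 2898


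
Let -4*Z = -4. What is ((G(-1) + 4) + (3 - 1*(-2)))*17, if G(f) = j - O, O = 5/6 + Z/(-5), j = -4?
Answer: 2227/30 ≈ 74.233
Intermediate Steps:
Z = 1 (Z = -1/4*(-4) = 1)
O = 19/30 (O = 5/6 + 1/(-5) = 5*(1/6) + 1*(-1/5) = 5/6 - 1/5 = 19/30 ≈ 0.63333)
G(f) = -139/30 (G(f) = -4 - 1*19/30 = -4 - 19/30 = -139/30)
((G(-1) + 4) + (3 - 1*(-2)))*17 = ((-139/30 + 4) + (3 - 1*(-2)))*17 = (-19/30 + (3 + 2))*17 = (-19/30 + 5)*17 = (131/30)*17 = 2227/30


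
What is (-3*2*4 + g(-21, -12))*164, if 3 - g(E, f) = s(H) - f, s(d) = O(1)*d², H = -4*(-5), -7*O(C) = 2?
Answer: 93316/7 ≈ 13331.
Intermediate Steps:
O(C) = -2/7 (O(C) = -⅐*2 = -2/7)
H = 20
s(d) = -2*d²/7
g(E, f) = 821/7 + f (g(E, f) = 3 - (-2/7*20² - f) = 3 - (-2/7*400 - f) = 3 - (-800/7 - f) = 3 + (800/7 + f) = 821/7 + f)
(-3*2*4 + g(-21, -12))*164 = (-3*2*4 + (821/7 - 12))*164 = (-6*4 + 737/7)*164 = (-24 + 737/7)*164 = (569/7)*164 = 93316/7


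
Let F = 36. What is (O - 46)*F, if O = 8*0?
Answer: -1656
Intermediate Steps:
O = 0
(O - 46)*F = (0 - 46)*36 = -46*36 = -1656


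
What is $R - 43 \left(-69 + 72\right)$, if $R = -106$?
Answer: $-235$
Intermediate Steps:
$R - 43 \left(-69 + 72\right) = -106 - 43 \left(-69 + 72\right) = -106 - 129 = -235$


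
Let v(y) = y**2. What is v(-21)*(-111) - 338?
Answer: -49289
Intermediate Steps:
v(-21)*(-111) - 338 = (-21)**2*(-111) - 338 = 441*(-111) - 338 = -48951 - 338 = -49289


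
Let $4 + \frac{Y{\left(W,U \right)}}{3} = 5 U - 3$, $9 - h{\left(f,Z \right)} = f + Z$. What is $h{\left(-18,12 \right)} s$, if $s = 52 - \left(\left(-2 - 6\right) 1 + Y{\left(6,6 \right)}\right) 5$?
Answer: $-3795$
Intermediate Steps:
$h{\left(f,Z \right)} = 9 - Z - f$ ($h{\left(f,Z \right)} = 9 - \left(f + Z\right) = 9 - \left(Z + f\right) = 9 - Z - f$)
$Y{\left(W,U \right)} = -21 + 15 U$ ($Y{\left(W,U \right)} = -12 + 3 \left(5 U - 3\right) = -12 + 3 \left(-3 + 5 U\right) = -12 + \left(-9 + 15 U\right) = -21 + 15 U$)
$s = -253$ ($s = 52 - \left(\left(-2 - 6\right) 1 + \left(-21 + 15 \cdot 6\right)\right) 5 = 52 - \left(\left(-2 - 6\right) 1 + \left(-21 + 90\right)\right) 5 = 52 - \left(\left(-8\right) 1 + 69\right) 5 = 52 - \left(-8 + 69\right) 5 = 52 - 61 \cdot 5 = 52 - 305 = -253$)
$h{\left(-18,12 \right)} s = \left(9 - 12 - -18\right) \left(-253\right) = \left(9 - 12 + 18\right) \left(-253\right) = 15 \left(-253\right) = -3795$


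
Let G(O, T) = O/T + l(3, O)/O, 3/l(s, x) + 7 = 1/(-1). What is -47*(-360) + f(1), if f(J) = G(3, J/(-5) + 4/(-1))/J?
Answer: 947473/56 ≈ 16919.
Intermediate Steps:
l(s, x) = -3/8 (l(s, x) = 3/(-7 + 1/(-1)) = 3/(-7 - 1) = 3/(-8) = 3*(-⅛) = -3/8)
G(O, T) = -3/(8*O) + O/T (G(O, T) = O/T - 3/(8*O) = -3/(8*O) + O/T)
f(J) = (-⅛ + 3/(-4 - J/5))/J (f(J) = (-3/8/3 + 3/(J/(-5) + 4/(-1)))/J = (-3/8*⅓ + 3/(J*(-⅕) + 4*(-1)))/J = (-⅛ + 3/(-J/5 - 4))/J = (-⅛ + 3/(-4 - J/5))/J)
-47*(-360) + f(1) = -47*(-360) + (⅛)*(-140 - 1*1)/(1*(20 + 1)) = 16920 + (⅛)*1*(-140 - 1)/21 = 16920 + (⅛)*1*(1/21)*(-141) = 16920 - 47/56 = 947473/56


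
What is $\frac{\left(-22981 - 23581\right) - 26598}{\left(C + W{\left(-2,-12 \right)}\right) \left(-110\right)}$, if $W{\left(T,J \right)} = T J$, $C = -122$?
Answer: $- \frac{3658}{539} \approx -6.7866$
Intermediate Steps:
$W{\left(T,J \right)} = J T$
$\frac{\left(-22981 - 23581\right) - 26598}{\left(C + W{\left(-2,-12 \right)}\right) \left(-110\right)} = \frac{\left(-22981 - 23581\right) - 26598}{\left(-122 - -24\right) \left(-110\right)} = \frac{-46562 - 26598}{\left(-122 + 24\right) \left(-110\right)} = - \frac{73160}{\left(-98\right) \left(-110\right)} = - \frac{73160}{10780} = \left(-73160\right) \frac{1}{10780} = - \frac{3658}{539}$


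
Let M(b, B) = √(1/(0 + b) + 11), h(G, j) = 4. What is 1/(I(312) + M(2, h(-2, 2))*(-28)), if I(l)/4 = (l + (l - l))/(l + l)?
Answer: -1/4506 - 7*√46/4506 ≈ -0.010758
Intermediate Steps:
I(l) = 2 (I(l) = 4*((l + (l - l))/(l + l)) = 4*((l + 0)/((2*l))) = 4*(l*(1/(2*l))) = 4*(½) = 2)
M(b, B) = √(11 + 1/b) (M(b, B) = √(1/b + 11) = √(11 + 1/b))
1/(I(312) + M(2, h(-2, 2))*(-28)) = 1/(2 + √(11 + 1/2)*(-28)) = 1/(2 + √(11 + ½)*(-28)) = 1/(2 + √(23/2)*(-28)) = 1/(2 + (√46/2)*(-28)) = 1/(2 - 14*√46)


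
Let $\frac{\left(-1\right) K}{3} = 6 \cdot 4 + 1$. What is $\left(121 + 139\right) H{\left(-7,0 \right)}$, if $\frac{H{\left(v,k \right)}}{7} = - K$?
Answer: $136500$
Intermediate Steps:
$K = -75$ ($K = - 3 \left(6 \cdot 4 + 1\right) = - 3 \left(24 + 1\right) = \left(-3\right) 25 = -75$)
$H{\left(v,k \right)} = 525$ ($H{\left(v,k \right)} = 7 \left(\left(-1\right) \left(-75\right)\right) = 7 \cdot 75 = 525$)
$\left(121 + 139\right) H{\left(-7,0 \right)} = \left(121 + 139\right) 525 = 260 \cdot 525 = 136500$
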